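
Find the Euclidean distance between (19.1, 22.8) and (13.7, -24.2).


dx=-5.4, dy=-47
d^2 = (-5.4)^2 + (-47)^2 = 2238.16
d = sqrt(2238.16) = 47.3092

47.3092


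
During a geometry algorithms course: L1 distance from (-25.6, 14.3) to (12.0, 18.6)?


|(-25.6)-12| + |14.3-18.6| = 37.6 + 4.3 = 41.9

41.9


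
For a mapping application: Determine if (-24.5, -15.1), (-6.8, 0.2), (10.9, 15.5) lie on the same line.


Cross product: ((-6.8)-(-24.5))*(15.5-(-15.1)) - (0.2-(-15.1))*(10.9-(-24.5))
= 0

Yes, collinear


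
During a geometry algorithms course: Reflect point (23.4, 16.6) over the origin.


Reflection over origin: (x,y) -> (-x,-y)
(23.4, 16.6) -> (-23.4, -16.6)

(-23.4, -16.6)


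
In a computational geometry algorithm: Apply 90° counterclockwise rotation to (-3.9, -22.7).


90° CCW: (x,y) -> (-y, x)
(-3.9,-22.7) -> (22.7, -3.9)

(22.7, -3.9)


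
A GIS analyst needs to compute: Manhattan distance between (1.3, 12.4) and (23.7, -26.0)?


|1.3-23.7| + |12.4-(-26)| = 22.4 + 38.4 = 60.8

60.8


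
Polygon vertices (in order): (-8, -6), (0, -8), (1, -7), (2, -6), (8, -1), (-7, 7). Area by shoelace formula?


Shoelace sum: ((-8)*(-8) - 0*(-6)) + (0*(-7) - 1*(-8)) + (1*(-6) - 2*(-7)) + (2*(-1) - 8*(-6)) + (8*7 - (-7)*(-1)) + ((-7)*(-6) - (-8)*7)
= 273
Area = |273|/2 = 136.5

136.5


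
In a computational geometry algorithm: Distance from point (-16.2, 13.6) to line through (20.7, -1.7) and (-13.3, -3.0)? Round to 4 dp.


|cross product| = 568.17
|line direction| = sqrt(1157.69) = 34.0248
Distance = 568.17/sqrt(1157.69) = 16.6987

16.6987


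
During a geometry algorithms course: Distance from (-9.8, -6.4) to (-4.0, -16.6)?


dx=5.8, dy=-10.2
d^2 = 5.8^2 + (-10.2)^2 = 137.68
d = sqrt(137.68) = 11.7337

11.7337


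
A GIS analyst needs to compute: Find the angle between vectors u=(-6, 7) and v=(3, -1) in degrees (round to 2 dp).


u.v = -25, |u| = sqrt(85) = 9.2195, |v| = sqrt(10) = 3.1623
cos(theta) = u.v/(|u||v|) = -25/sqrt(850) = -0.857493
theta = acos(-0.857493) = 149.04 degrees

149.04 degrees


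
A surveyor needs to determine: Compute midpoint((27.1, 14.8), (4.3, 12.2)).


M = ((27.1+4.3)/2, (14.8+12.2)/2)
= (15.7, 13.5)

(15.7, 13.5)


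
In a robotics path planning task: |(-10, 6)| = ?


|u| = sqrt((-10)^2 + 6^2) = sqrt(136) = 11.6619

11.6619


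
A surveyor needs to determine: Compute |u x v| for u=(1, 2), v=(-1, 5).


|u x v| = |1*5 - 2*(-1)|
= |5 - (-2)| = 7

7


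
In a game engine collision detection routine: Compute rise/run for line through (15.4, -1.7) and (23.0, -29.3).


slope = (y2-y1)/(x2-x1) = ((-29.3)-(-1.7))/(23-15.4) = (-27.6)/7.6 = -3.6316

-3.6316


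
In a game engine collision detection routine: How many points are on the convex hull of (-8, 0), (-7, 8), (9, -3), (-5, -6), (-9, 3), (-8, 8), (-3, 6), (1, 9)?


Convex hull vertices (CCW): (-9, 3), (-8, 0), (-5, -6), (9, -3), (1, 9), (-8, 8)
Count = 6

6


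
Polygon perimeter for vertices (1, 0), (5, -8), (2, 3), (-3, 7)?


Sides: (1, 0)->(5, -8): sqrt(80) = 8.944272, (5, -8)->(2, 3): sqrt(130) = 11.401754, (2, 3)->(-3, 7): sqrt(41) = 6.403124, (-3, 7)->(1, 0): sqrt(65) = 8.062258
Sum = 34.811408
Perimeter = 34.8114

34.8114


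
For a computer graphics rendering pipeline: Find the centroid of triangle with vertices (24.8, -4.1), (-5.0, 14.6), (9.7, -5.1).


Centroid = ((x_A+x_B+x_C)/3, (y_A+y_B+y_C)/3)
= ((24.8+(-5)+9.7)/3, ((-4.1)+14.6+(-5.1))/3)
= (9.8333, 1.8)

(9.8333, 1.8)


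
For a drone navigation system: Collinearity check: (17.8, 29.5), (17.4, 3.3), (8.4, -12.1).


Cross product: (17.4-17.8)*((-12.1)-29.5) - (3.3-29.5)*(8.4-17.8)
= -229.64

No, not collinear


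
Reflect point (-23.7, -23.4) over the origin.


Reflection over origin: (x,y) -> (-x,-y)
(-23.7, -23.4) -> (23.7, 23.4)

(23.7, 23.4)


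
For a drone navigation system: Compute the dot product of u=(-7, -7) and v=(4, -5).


u . v = u_x*v_x + u_y*v_y = (-7)*4 + (-7)*(-5)
= (-28) + 35 = 7

7


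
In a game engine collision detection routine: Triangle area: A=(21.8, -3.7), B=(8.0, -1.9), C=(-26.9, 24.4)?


Area = |x_A(y_B-y_C) + x_B(y_C-y_A) + x_C(y_A-y_B)|/2
= |(-573.34) + 224.8 + 48.42|/2
= 300.12/2 = 150.06

150.06


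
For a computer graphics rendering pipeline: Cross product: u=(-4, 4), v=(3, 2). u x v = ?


u x v = u_x*v_y - u_y*v_x = (-4)*2 - 4*3
= (-8) - 12 = -20

-20


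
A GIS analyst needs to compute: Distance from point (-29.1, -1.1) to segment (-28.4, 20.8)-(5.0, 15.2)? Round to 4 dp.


Project P onto AB: t = 0.0865 (clamped to [0,1])
Closest point on segment: (-25.5094, 20.3153)
Distance: 21.7143

21.7143


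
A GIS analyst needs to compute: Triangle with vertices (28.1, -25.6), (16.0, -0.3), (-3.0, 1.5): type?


Side lengths squared: AB^2=786.5, BC^2=364.24, CA^2=1701.62
Sorted: [364.24, 786.5, 1701.62]
By sides: Scalene, By angles: Obtuse

Scalene, Obtuse


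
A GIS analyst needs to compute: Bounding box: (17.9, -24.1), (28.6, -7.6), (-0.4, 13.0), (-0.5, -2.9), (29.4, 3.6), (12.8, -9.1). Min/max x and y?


x range: [-0.5, 29.4]
y range: [-24.1, 13]
Bounding box: (-0.5,-24.1) to (29.4,13)

(-0.5,-24.1) to (29.4,13)


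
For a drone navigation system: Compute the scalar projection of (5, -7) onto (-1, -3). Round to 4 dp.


u.v = 16, |v| = sqrt(10) = 3.1623
Scalar projection = u.v / |v| = 16 / sqrt(10) = 5.0596

5.0596


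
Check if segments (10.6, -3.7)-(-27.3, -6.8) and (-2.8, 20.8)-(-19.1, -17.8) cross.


Cross products: d1=916.59, d2=-495.82, d3=-970.09, d4=442.32
d1*d2 < 0 and d3*d4 < 0? yes

Yes, they intersect


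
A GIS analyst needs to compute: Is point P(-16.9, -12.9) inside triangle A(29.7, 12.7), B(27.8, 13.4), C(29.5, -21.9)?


Cross products: AB x AP = 81.26, BC x BP = -1622.62, CA x CP = 1607.24
All same sign? no

No, outside


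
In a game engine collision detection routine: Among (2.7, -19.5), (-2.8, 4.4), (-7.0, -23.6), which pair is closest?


d(P0,P1) = 24.5247, d(P0,P2) = 10.5309, d(P1,P2) = 28.3132
Closest: P0 and P2

Closest pair: (2.7, -19.5) and (-7.0, -23.6), distance = 10.5309


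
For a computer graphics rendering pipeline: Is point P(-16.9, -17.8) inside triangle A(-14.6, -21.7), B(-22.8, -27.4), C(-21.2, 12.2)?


Cross products: AB x AP = -45.09, BC x BP = -218.28, CA x CP = -52.23
All same sign? yes

Yes, inside


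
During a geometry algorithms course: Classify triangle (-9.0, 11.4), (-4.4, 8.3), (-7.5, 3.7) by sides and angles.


Side lengths squared: AB^2=30.77, BC^2=30.77, CA^2=61.54
Sorted: [30.77, 30.77, 61.54]
By sides: Isosceles, By angles: Right

Isosceles, Right


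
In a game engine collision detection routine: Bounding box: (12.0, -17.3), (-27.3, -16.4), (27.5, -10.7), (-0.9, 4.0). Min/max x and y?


x range: [-27.3, 27.5]
y range: [-17.3, 4]
Bounding box: (-27.3,-17.3) to (27.5,4)

(-27.3,-17.3) to (27.5,4)


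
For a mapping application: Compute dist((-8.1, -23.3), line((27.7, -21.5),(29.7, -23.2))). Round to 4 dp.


|cross product| = 64.46
|line direction| = sqrt(6.89) = 2.6249
Distance = 64.46/sqrt(6.89) = 24.5573

24.5573


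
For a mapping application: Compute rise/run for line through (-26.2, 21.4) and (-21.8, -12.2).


slope = (y2-y1)/(x2-x1) = ((-12.2)-21.4)/((-21.8)-(-26.2)) = (-33.6)/4.4 = -7.6364

-7.6364


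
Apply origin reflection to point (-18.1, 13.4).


Reflection over origin: (x,y) -> (-x,-y)
(-18.1, 13.4) -> (18.1, -13.4)

(18.1, -13.4)


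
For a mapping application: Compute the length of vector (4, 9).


|u| = sqrt(4^2 + 9^2) = sqrt(97) = 9.8489

9.8489


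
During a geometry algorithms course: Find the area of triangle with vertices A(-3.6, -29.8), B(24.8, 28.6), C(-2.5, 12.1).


Area = |x_A(y_B-y_C) + x_B(y_C-y_A) + x_C(y_A-y_B)|/2
= |(-59.4) + 1039.12 + 146|/2
= 1125.72/2 = 562.86

562.86


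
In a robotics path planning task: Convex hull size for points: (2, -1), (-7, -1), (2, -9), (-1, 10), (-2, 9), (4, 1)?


Convex hull vertices (CCW): (-7, -1), (2, -9), (4, 1), (-1, 10), (-2, 9)
Count = 5

5


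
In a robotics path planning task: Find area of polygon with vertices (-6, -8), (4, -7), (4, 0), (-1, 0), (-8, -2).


Shoelace sum: ((-6)*(-7) - 4*(-8)) + (4*0 - 4*(-7)) + (4*0 - (-1)*0) + ((-1)*(-2) - (-8)*0) + ((-8)*(-8) - (-6)*(-2))
= 156
Area = |156|/2 = 78

78


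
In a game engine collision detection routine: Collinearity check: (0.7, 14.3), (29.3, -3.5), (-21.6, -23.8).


Cross product: (29.3-0.7)*((-23.8)-14.3) - ((-3.5)-14.3)*((-21.6)-0.7)
= -1486.6

No, not collinear


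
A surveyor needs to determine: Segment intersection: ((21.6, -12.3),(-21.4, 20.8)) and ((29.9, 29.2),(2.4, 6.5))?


Cross products: d1=952.84, d2=-933.51, d3=-2059.23, d4=-172.88
d1*d2 < 0 and d3*d4 < 0? no

No, they don't intersect


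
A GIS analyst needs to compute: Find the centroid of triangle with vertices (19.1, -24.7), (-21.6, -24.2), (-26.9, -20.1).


Centroid = ((x_A+x_B+x_C)/3, (y_A+y_B+y_C)/3)
= ((19.1+(-21.6)+(-26.9))/3, ((-24.7)+(-24.2)+(-20.1))/3)
= (-9.8, -23)

(-9.8, -23)


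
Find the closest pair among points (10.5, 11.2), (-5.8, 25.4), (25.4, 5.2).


d(P0,P1) = 21.6178, d(P0,P2) = 16.0627, d(P1,P2) = 37.1683
Closest: P0 and P2

Closest pair: (10.5, 11.2) and (25.4, 5.2), distance = 16.0627


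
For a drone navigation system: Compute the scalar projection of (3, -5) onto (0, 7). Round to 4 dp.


u.v = -35, |v| = sqrt(49) = 7
Scalar projection = u.v / |v| = -35 / sqrt(49) = -5

-5


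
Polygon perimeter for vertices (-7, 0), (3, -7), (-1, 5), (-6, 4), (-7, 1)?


Sides: (-7, 0)->(3, -7): sqrt(149) = 12.206556, (3, -7)->(-1, 5): sqrt(160) = 12.649111, (-1, 5)->(-6, 4): sqrt(26) = 5.09902, (-6, 4)->(-7, 1): sqrt(10) = 3.162278, (-7, 1)->(-7, 0): sqrt(1) = 1
Sum = 34.116965
Perimeter = 34.117

34.117


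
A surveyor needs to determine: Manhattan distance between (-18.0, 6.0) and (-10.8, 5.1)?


|(-18)-(-10.8)| + |6-5.1| = 7.2 + 0.9 = 8.1

8.1


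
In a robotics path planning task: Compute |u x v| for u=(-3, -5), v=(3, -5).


|u x v| = |(-3)*(-5) - (-5)*3|
= |15 - (-15)| = 30

30


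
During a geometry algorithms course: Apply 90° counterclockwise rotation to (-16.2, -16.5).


90° CCW: (x,y) -> (-y, x)
(-16.2,-16.5) -> (16.5, -16.2)

(16.5, -16.2)


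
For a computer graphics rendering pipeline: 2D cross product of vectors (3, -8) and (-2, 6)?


u x v = u_x*v_y - u_y*v_x = 3*6 - (-8)*(-2)
= 18 - 16 = 2

2


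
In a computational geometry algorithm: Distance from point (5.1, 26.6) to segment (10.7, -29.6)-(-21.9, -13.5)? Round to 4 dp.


Project P onto AB: t = 0.8225 (clamped to [0,1])
Closest point on segment: (-16.115, -16.357)
Distance: 47.9101

47.9101


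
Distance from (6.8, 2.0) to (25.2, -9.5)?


dx=18.4, dy=-11.5
d^2 = 18.4^2 + (-11.5)^2 = 470.81
d = sqrt(470.81) = 21.6982

21.6982


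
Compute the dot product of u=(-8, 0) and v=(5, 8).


u . v = u_x*v_x + u_y*v_y = (-8)*5 + 0*8
= (-40) + 0 = -40

-40


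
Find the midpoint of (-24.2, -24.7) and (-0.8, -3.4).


M = (((-24.2)+(-0.8))/2, ((-24.7)+(-3.4))/2)
= (-12.5, -14.05)

(-12.5, -14.05)


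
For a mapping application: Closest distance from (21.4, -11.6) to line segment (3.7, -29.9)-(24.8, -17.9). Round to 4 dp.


Project P onto AB: t = 1 (clamped to [0,1])
Closest point on segment: (24.8, -17.9)
Distance: 7.1589

7.1589


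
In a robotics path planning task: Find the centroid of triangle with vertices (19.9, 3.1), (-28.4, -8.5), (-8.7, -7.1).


Centroid = ((x_A+x_B+x_C)/3, (y_A+y_B+y_C)/3)
= ((19.9+(-28.4)+(-8.7))/3, (3.1+(-8.5)+(-7.1))/3)
= (-5.7333, -4.1667)

(-5.7333, -4.1667)


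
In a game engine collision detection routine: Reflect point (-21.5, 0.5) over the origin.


Reflection over origin: (x,y) -> (-x,-y)
(-21.5, 0.5) -> (21.5, -0.5)

(21.5, -0.5)


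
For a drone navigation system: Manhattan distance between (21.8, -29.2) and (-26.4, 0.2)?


|21.8-(-26.4)| + |(-29.2)-0.2| = 48.2 + 29.4 = 77.6

77.6


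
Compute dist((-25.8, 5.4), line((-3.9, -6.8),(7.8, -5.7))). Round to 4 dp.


|cross product| = 166.83
|line direction| = sqrt(138.1) = 11.7516
Distance = 166.83/sqrt(138.1) = 14.1964

14.1964


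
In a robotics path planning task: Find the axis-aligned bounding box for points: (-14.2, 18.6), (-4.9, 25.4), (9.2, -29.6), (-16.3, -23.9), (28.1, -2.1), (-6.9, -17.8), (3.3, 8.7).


x range: [-16.3, 28.1]
y range: [-29.6, 25.4]
Bounding box: (-16.3,-29.6) to (28.1,25.4)

(-16.3,-29.6) to (28.1,25.4)


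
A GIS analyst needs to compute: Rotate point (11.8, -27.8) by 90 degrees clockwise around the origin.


90° CW: (x,y) -> (y, -x)
(11.8,-27.8) -> (-27.8, -11.8)

(-27.8, -11.8)


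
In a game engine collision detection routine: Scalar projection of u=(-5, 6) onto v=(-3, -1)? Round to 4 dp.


u.v = 9, |v| = sqrt(10) = 3.1623
Scalar projection = u.v / |v| = 9 / sqrt(10) = 2.846

2.846


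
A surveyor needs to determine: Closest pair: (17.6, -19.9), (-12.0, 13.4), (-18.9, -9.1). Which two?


d(P0,P1) = 44.5539, d(P0,P2) = 38.0643, d(P1,P2) = 23.5342
Closest: P1 and P2

Closest pair: (-12.0, 13.4) and (-18.9, -9.1), distance = 23.5342


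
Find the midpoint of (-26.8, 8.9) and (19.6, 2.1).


M = (((-26.8)+19.6)/2, (8.9+2.1)/2)
= (-3.6, 5.5)

(-3.6, 5.5)


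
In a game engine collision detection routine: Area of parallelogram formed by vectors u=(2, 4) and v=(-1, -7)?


|u x v| = |2*(-7) - 4*(-1)|
= |(-14) - (-4)| = 10

10


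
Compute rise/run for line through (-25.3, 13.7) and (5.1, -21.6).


slope = (y2-y1)/(x2-x1) = ((-21.6)-13.7)/(5.1-(-25.3)) = (-35.3)/30.4 = -1.1612

-1.1612


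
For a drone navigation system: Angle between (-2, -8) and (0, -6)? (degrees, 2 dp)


u.v = 48, |u| = sqrt(68) = 8.2462, |v| = sqrt(36) = 6
cos(theta) = u.v/(|u||v|) = 48/sqrt(2448) = 0.970143
theta = acos(0.970143) = 14.04 degrees

14.04 degrees


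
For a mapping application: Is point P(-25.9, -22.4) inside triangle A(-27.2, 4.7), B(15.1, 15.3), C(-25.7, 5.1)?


Cross products: AB x AP = -1160.11, BC x BP = 1119.96, CA x CP = 41.17
All same sign? no

No, outside


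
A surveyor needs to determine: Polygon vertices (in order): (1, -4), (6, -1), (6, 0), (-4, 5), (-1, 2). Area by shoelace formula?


Shoelace sum: (1*(-1) - 6*(-4)) + (6*0 - 6*(-1)) + (6*5 - (-4)*0) + ((-4)*2 - (-1)*5) + ((-1)*(-4) - 1*2)
= 58
Area = |58|/2 = 29

29


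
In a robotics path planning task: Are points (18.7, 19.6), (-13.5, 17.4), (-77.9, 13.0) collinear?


Cross product: ((-13.5)-18.7)*(13-19.6) - (17.4-19.6)*((-77.9)-18.7)
= 0

Yes, collinear


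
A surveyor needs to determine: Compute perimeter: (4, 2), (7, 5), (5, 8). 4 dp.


Sides: (4, 2)->(7, 5): sqrt(18) = 4.242641, (7, 5)->(5, 8): sqrt(13) = 3.605551, (5, 8)->(4, 2): sqrt(37) = 6.082763
Sum = 13.930955
Perimeter = 13.931

13.931


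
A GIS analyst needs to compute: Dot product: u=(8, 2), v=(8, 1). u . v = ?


u . v = u_x*v_x + u_y*v_y = 8*8 + 2*1
= 64 + 2 = 66

66


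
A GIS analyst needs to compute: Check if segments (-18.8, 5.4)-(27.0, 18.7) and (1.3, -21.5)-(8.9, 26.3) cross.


Cross products: d1=1165.22, d2=-922.94, d3=-1499.35, d4=588.81
d1*d2 < 0 and d3*d4 < 0? yes

Yes, they intersect


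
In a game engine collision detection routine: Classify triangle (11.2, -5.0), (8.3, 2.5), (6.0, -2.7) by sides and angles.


Side lengths squared: AB^2=64.66, BC^2=32.33, CA^2=32.33
Sorted: [32.33, 32.33, 64.66]
By sides: Isosceles, By angles: Right

Isosceles, Right


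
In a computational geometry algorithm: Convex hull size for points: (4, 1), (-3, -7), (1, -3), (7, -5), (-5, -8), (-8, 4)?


Convex hull vertices (CCW): (-8, 4), (-5, -8), (7, -5), (4, 1)
Count = 4

4


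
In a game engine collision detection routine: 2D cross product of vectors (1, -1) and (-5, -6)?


u x v = u_x*v_y - u_y*v_x = 1*(-6) - (-1)*(-5)
= (-6) - 5 = -11

-11


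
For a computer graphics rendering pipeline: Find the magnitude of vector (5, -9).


|u| = sqrt(5^2 + (-9)^2) = sqrt(106) = 10.2956

10.2956


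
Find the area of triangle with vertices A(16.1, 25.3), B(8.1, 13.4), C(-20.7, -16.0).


Area = |x_A(y_B-y_C) + x_B(y_C-y_A) + x_C(y_A-y_B)|/2
= |473.34 + (-334.53) + (-246.33)|/2
= 107.52/2 = 53.76

53.76


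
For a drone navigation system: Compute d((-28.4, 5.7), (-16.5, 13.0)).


dx=11.9, dy=7.3
d^2 = 11.9^2 + 7.3^2 = 194.9
d = sqrt(194.9) = 13.9607

13.9607


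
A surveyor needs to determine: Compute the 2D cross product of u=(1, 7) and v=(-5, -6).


u x v = u_x*v_y - u_y*v_x = 1*(-6) - 7*(-5)
= (-6) - (-35) = 29

29


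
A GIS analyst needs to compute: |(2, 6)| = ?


|u| = sqrt(2^2 + 6^2) = sqrt(40) = 6.3246

6.3246


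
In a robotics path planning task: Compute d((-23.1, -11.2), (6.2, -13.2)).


dx=29.3, dy=-2
d^2 = 29.3^2 + (-2)^2 = 862.49
d = sqrt(862.49) = 29.3682

29.3682


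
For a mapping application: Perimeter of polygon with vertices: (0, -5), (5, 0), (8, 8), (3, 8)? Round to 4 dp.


Sides: (0, -5)->(5, 0): sqrt(50) = 7.071068, (5, 0)->(8, 8): sqrt(73) = 8.544004, (8, 8)->(3, 8): sqrt(25) = 5, (3, 8)->(0, -5): sqrt(178) = 13.341664
Sum = 33.956736
Perimeter = 33.9567

33.9567


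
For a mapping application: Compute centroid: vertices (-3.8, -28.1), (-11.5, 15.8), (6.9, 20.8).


Centroid = ((x_A+x_B+x_C)/3, (y_A+y_B+y_C)/3)
= (((-3.8)+(-11.5)+6.9)/3, ((-28.1)+15.8+20.8)/3)
= (-2.8, 2.8333)

(-2.8, 2.8333)


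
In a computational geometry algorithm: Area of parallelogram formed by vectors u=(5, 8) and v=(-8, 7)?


|u x v| = |5*7 - 8*(-8)|
= |35 - (-64)| = 99

99


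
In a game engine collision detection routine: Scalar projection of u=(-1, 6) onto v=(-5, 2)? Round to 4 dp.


u.v = 17, |v| = sqrt(29) = 5.3852
Scalar projection = u.v / |v| = 17 / sqrt(29) = 3.1568

3.1568


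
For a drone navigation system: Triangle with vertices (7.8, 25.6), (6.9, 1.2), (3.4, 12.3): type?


Side lengths squared: AB^2=596.17, BC^2=135.46, CA^2=196.25
Sorted: [135.46, 196.25, 596.17]
By sides: Scalene, By angles: Obtuse

Scalene, Obtuse


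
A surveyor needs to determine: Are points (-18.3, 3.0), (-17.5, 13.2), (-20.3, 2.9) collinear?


Cross product: ((-17.5)-(-18.3))*(2.9-3) - (13.2-3)*((-20.3)-(-18.3))
= 20.32

No, not collinear


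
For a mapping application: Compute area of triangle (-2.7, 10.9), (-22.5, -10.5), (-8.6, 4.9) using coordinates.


Area = |x_A(y_B-y_C) + x_B(y_C-y_A) + x_C(y_A-y_B)|/2
= |41.58 + 135 + (-184.04)|/2
= 7.46/2 = 3.73

3.73


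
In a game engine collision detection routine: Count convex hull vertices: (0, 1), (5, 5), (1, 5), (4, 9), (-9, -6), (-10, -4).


Convex hull vertices (CCW): (-10, -4), (-9, -6), (0, 1), (5, 5), (4, 9)
Count = 5

5


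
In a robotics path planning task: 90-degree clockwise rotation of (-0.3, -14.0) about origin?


90° CW: (x,y) -> (y, -x)
(-0.3,-14) -> (-14, 0.3)

(-14, 0.3)


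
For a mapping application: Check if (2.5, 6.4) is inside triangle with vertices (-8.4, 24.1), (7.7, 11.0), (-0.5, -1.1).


Cross products: AB x AP = -142.18, BC x BP = -25.2, CA x CP = -134.85
All same sign? yes

Yes, inside


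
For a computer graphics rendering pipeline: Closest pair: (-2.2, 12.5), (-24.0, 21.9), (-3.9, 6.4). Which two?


d(P0,P1) = 23.7403, d(P0,P2) = 6.3325, d(P1,P2) = 25.3823
Closest: P0 and P2

Closest pair: (-2.2, 12.5) and (-3.9, 6.4), distance = 6.3325


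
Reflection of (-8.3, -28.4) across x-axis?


Reflection over x-axis: (x,y) -> (x,-y)
(-8.3, -28.4) -> (-8.3, 28.4)

(-8.3, 28.4)


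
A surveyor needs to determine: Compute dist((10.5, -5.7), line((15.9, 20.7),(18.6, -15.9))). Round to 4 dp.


|cross product| = 268.92
|line direction| = sqrt(1346.85) = 36.6995
Distance = 268.92/sqrt(1346.85) = 7.3276

7.3276


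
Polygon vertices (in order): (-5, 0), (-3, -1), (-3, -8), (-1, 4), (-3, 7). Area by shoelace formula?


Shoelace sum: ((-5)*(-1) - (-3)*0) + ((-3)*(-8) - (-3)*(-1)) + ((-3)*4 - (-1)*(-8)) + ((-1)*7 - (-3)*4) + ((-3)*0 - (-5)*7)
= 46
Area = |46|/2 = 23

23


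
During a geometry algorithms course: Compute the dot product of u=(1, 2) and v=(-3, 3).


u . v = u_x*v_x + u_y*v_y = 1*(-3) + 2*3
= (-3) + 6 = 3

3


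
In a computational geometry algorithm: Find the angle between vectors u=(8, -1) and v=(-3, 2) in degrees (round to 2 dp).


u.v = -26, |u| = sqrt(65) = 8.0623, |v| = sqrt(13) = 3.6056
cos(theta) = u.v/(|u||v|) = -26/sqrt(845) = -0.894427
theta = acos(-0.894427) = 153.43 degrees

153.43 degrees


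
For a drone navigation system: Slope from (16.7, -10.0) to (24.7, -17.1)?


slope = (y2-y1)/(x2-x1) = ((-17.1)-(-10))/(24.7-16.7) = (-7.1)/8 = -0.8875

-0.8875


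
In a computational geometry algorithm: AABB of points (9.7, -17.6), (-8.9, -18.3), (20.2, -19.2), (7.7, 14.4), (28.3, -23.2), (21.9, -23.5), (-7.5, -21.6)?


x range: [-8.9, 28.3]
y range: [-23.5, 14.4]
Bounding box: (-8.9,-23.5) to (28.3,14.4)

(-8.9,-23.5) to (28.3,14.4)


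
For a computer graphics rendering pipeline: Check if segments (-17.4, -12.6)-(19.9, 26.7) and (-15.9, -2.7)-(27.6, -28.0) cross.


Cross products: d1=-468.6, d2=2184.64, d3=310.32, d4=-2342.92
d1*d2 < 0 and d3*d4 < 0? yes

Yes, they intersect


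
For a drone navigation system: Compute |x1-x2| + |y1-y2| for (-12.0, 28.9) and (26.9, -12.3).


|(-12)-26.9| + |28.9-(-12.3)| = 38.9 + 41.2 = 80.1

80.1


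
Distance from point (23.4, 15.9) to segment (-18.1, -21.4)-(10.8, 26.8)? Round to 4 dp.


Project P onto AB: t = 0.9489 (clamped to [0,1])
Closest point on segment: (9.3246, 24.3394)
Distance: 16.4115

16.4115


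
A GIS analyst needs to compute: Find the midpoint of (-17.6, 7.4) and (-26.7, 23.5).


M = (((-17.6)+(-26.7))/2, (7.4+23.5)/2)
= (-22.15, 15.45)

(-22.15, 15.45)


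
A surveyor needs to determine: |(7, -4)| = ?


|u| = sqrt(7^2 + (-4)^2) = sqrt(65) = 8.0623

8.0623


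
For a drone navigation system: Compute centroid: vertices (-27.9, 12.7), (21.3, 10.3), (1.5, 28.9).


Centroid = ((x_A+x_B+x_C)/3, (y_A+y_B+y_C)/3)
= (((-27.9)+21.3+1.5)/3, (12.7+10.3+28.9)/3)
= (-1.7, 17.3)

(-1.7, 17.3)


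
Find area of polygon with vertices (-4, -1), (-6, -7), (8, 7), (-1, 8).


Shoelace sum: ((-4)*(-7) - (-6)*(-1)) + ((-6)*7 - 8*(-7)) + (8*8 - (-1)*7) + ((-1)*(-1) - (-4)*8)
= 140
Area = |140|/2 = 70

70


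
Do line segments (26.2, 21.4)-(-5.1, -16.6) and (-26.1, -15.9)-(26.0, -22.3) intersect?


Cross products: d1=2278.05, d2=97.93, d3=-819.91, d4=1360.21
d1*d2 < 0 and d3*d4 < 0? no

No, they don't intersect


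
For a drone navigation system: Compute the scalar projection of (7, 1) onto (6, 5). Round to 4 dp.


u.v = 47, |v| = sqrt(61) = 7.8102
Scalar projection = u.v / |v| = 47 / sqrt(61) = 6.0177

6.0177


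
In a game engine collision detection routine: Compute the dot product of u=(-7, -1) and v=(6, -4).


u . v = u_x*v_x + u_y*v_y = (-7)*6 + (-1)*(-4)
= (-42) + 4 = -38

-38


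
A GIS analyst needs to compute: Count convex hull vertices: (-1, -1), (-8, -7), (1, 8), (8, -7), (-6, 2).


Convex hull vertices (CCW): (-8, -7), (8, -7), (1, 8), (-6, 2)
Count = 4

4


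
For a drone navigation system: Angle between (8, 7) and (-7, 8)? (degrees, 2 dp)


u.v = 0, |u| = sqrt(113) = 10.6301, |v| = sqrt(113) = 10.6301
cos(theta) = u.v/(|u||v|) = 0/sqrt(12769) = 0
theta = acos(0) = 90 degrees

90 degrees


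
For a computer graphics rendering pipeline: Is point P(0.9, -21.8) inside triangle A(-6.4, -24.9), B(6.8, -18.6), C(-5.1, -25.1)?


Cross products: AB x AP = -5.07, BC x BP = -0.27, CA x CP = -5.49
All same sign? yes

Yes, inside


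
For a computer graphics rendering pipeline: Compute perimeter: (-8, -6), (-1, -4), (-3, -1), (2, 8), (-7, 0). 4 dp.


Sides: (-8, -6)->(-1, -4): sqrt(53) = 7.28011, (-1, -4)->(-3, -1): sqrt(13) = 3.605551, (-3, -1)->(2, 8): sqrt(106) = 10.29563, (2, 8)->(-7, 0): sqrt(145) = 12.041595, (-7, 0)->(-8, -6): sqrt(37) = 6.082763
Sum = 39.305649
Perimeter = 39.3056

39.3056


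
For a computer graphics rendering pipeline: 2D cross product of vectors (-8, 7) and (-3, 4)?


u x v = u_x*v_y - u_y*v_x = (-8)*4 - 7*(-3)
= (-32) - (-21) = -11

-11


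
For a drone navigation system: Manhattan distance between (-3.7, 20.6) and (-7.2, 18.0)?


|(-3.7)-(-7.2)| + |20.6-18| = 3.5 + 2.6 = 6.1

6.1


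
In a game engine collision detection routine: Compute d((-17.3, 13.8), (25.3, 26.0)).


dx=42.6, dy=12.2
d^2 = 42.6^2 + 12.2^2 = 1963.6
d = sqrt(1963.6) = 44.3125

44.3125


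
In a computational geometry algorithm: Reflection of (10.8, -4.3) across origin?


Reflection over origin: (x,y) -> (-x,-y)
(10.8, -4.3) -> (-10.8, 4.3)

(-10.8, 4.3)


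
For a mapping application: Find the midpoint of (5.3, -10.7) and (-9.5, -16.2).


M = ((5.3+(-9.5))/2, ((-10.7)+(-16.2))/2)
= (-2.1, -13.45)

(-2.1, -13.45)


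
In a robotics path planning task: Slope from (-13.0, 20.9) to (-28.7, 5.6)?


slope = (y2-y1)/(x2-x1) = (5.6-20.9)/((-28.7)-(-13)) = (-15.3)/(-15.7) = 0.9745

0.9745


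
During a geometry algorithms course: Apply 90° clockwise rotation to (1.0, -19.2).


90° CW: (x,y) -> (y, -x)
(1,-19.2) -> (-19.2, -1)

(-19.2, -1)


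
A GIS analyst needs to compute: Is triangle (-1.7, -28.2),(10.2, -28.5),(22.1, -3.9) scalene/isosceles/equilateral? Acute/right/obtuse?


Side lengths squared: AB^2=141.7, BC^2=746.77, CA^2=1156.93
Sorted: [141.7, 746.77, 1156.93]
By sides: Scalene, By angles: Obtuse

Scalene, Obtuse


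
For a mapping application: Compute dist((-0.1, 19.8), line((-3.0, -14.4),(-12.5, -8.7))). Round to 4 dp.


|cross product| = 341.43
|line direction| = sqrt(122.74) = 11.0788
Distance = 341.43/sqrt(122.74) = 30.8183

30.8183


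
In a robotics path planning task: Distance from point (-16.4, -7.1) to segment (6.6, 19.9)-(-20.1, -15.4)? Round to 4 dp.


Project P onto AB: t = 0.8 (clamped to [0,1])
Closest point on segment: (-14.7602, -8.3403)
Distance: 2.056

2.056


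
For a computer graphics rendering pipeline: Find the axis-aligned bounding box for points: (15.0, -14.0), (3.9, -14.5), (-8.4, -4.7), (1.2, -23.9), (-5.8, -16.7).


x range: [-8.4, 15]
y range: [-23.9, -4.7]
Bounding box: (-8.4,-23.9) to (15,-4.7)

(-8.4,-23.9) to (15,-4.7)


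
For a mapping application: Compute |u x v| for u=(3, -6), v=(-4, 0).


|u x v| = |3*0 - (-6)*(-4)|
= |0 - 24| = 24

24


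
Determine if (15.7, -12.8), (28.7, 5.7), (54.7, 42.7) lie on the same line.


Cross product: (28.7-15.7)*(42.7-(-12.8)) - (5.7-(-12.8))*(54.7-15.7)
= 0

Yes, collinear


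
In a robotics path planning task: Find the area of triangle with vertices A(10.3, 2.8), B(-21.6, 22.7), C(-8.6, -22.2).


Area = |x_A(y_B-y_C) + x_B(y_C-y_A) + x_C(y_A-y_B)|/2
= |462.47 + 540 + 171.14|/2
= 1173.61/2 = 586.805

586.805


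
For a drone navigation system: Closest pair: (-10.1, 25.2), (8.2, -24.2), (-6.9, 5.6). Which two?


d(P0,P1) = 52.6806, d(P0,P2) = 19.8595, d(P1,P2) = 33.4073
Closest: P0 and P2

Closest pair: (-10.1, 25.2) and (-6.9, 5.6), distance = 19.8595


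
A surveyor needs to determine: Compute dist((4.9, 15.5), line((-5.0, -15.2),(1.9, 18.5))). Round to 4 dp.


|cross product| = 121.8
|line direction| = sqrt(1183.3) = 34.3991
Distance = 121.8/sqrt(1183.3) = 3.5408

3.5408


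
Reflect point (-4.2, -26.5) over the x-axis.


Reflection over x-axis: (x,y) -> (x,-y)
(-4.2, -26.5) -> (-4.2, 26.5)

(-4.2, 26.5)


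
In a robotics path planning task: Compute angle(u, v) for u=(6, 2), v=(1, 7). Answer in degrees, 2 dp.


u.v = 20, |u| = sqrt(40) = 6.3246, |v| = sqrt(50) = 7.0711
cos(theta) = u.v/(|u||v|) = 20/sqrt(2000) = 0.447214
theta = acos(0.447214) = 63.43 degrees

63.43 degrees


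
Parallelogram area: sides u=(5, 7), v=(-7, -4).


|u x v| = |5*(-4) - 7*(-7)|
= |(-20) - (-49)| = 29

29


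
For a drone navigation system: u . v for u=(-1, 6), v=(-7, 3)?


u . v = u_x*v_x + u_y*v_y = (-1)*(-7) + 6*3
= 7 + 18 = 25

25


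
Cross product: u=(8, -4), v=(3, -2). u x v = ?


u x v = u_x*v_y - u_y*v_x = 8*(-2) - (-4)*3
= (-16) - (-12) = -4

-4


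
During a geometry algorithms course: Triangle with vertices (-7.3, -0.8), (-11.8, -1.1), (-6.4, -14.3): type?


Side lengths squared: AB^2=20.34, BC^2=203.4, CA^2=183.06
Sorted: [20.34, 183.06, 203.4]
By sides: Scalene, By angles: Right

Scalene, Right


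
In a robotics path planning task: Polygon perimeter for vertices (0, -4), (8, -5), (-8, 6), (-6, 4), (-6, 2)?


Sides: (0, -4)->(8, -5): sqrt(65) = 8.062258, (8, -5)->(-8, 6): sqrt(377) = 19.416488, (-8, 6)->(-6, 4): sqrt(8) = 2.828427, (-6, 4)->(-6, 2): sqrt(4) = 2, (-6, 2)->(0, -4): sqrt(72) = 8.485281
Sum = 40.792454
Perimeter = 40.7925

40.7925


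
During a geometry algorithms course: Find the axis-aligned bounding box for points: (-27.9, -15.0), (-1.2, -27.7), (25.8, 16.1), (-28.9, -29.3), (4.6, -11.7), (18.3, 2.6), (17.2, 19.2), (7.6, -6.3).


x range: [-28.9, 25.8]
y range: [-29.3, 19.2]
Bounding box: (-28.9,-29.3) to (25.8,19.2)

(-28.9,-29.3) to (25.8,19.2)


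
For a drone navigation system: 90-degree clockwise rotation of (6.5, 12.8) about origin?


90° CW: (x,y) -> (y, -x)
(6.5,12.8) -> (12.8, -6.5)

(12.8, -6.5)


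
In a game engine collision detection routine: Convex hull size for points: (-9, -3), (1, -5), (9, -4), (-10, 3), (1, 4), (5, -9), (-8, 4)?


Convex hull vertices (CCW): (-10, 3), (-9, -3), (5, -9), (9, -4), (1, 4), (-8, 4)
Count = 6

6


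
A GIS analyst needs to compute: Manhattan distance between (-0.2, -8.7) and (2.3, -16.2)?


|(-0.2)-2.3| + |(-8.7)-(-16.2)| = 2.5 + 7.5 = 10

10


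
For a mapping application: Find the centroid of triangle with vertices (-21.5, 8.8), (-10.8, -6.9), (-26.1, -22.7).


Centroid = ((x_A+x_B+x_C)/3, (y_A+y_B+y_C)/3)
= (((-21.5)+(-10.8)+(-26.1))/3, (8.8+(-6.9)+(-22.7))/3)
= (-19.4667, -6.9333)

(-19.4667, -6.9333)


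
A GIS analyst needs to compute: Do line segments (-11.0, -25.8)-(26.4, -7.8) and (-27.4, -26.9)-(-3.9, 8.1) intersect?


Cross products: d1=-548.15, d2=-1434.15, d3=254.06, d4=1140.06
d1*d2 < 0 and d3*d4 < 0? no

No, they don't intersect


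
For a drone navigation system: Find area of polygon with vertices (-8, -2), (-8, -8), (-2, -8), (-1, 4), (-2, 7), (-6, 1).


Shoelace sum: ((-8)*(-8) - (-8)*(-2)) + ((-8)*(-8) - (-2)*(-8)) + ((-2)*4 - (-1)*(-8)) + ((-1)*7 - (-2)*4) + ((-2)*1 - (-6)*7) + ((-6)*(-2) - (-8)*1)
= 141
Area = |141|/2 = 70.5

70.5


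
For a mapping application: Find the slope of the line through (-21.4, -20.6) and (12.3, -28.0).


slope = (y2-y1)/(x2-x1) = ((-28)-(-20.6))/(12.3-(-21.4)) = (-7.4)/33.7 = -0.2196

-0.2196


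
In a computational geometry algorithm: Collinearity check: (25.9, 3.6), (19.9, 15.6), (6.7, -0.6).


Cross product: (19.9-25.9)*((-0.6)-3.6) - (15.6-3.6)*(6.7-25.9)
= 255.6

No, not collinear


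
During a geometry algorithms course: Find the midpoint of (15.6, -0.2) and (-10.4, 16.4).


M = ((15.6+(-10.4))/2, ((-0.2)+16.4)/2)
= (2.6, 8.1)

(2.6, 8.1)


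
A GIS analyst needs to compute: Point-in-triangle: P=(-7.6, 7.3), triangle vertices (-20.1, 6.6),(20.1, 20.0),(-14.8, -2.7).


Cross products: AB x AP = -139.36, BC x BP = -185.56, CA x CP = -119.96
All same sign? yes

Yes, inside


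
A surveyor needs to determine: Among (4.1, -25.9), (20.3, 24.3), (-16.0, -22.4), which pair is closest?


d(P0,P1) = 52.7492, d(P0,P2) = 20.4025, d(P1,P2) = 59.1488
Closest: P0 and P2

Closest pair: (4.1, -25.9) and (-16.0, -22.4), distance = 20.4025


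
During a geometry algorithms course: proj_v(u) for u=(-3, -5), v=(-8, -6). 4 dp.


u.v = 54, |v| = sqrt(100) = 10
Scalar projection = u.v / |v| = 54 / sqrt(100) = 5.4

5.4


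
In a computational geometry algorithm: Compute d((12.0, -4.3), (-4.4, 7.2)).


dx=-16.4, dy=11.5
d^2 = (-16.4)^2 + 11.5^2 = 401.21
d = sqrt(401.21) = 20.0302

20.0302


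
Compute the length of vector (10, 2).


|u| = sqrt(10^2 + 2^2) = sqrt(104) = 10.198

10.198


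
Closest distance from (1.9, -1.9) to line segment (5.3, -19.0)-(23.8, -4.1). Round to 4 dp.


Project P onto AB: t = 0.3401 (clamped to [0,1])
Closest point on segment: (11.5914, -13.9329)
Distance: 15.4503

15.4503


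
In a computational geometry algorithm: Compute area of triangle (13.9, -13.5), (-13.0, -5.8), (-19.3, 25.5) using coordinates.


Area = |x_A(y_B-y_C) + x_B(y_C-y_A) + x_C(y_A-y_B)|/2
= |(-435.07) + (-507) + 148.61|/2
= 793.46/2 = 396.73

396.73


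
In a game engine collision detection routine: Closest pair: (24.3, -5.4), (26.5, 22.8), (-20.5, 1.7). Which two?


d(P0,P1) = 28.2857, d(P0,P2) = 45.3591, d(P1,P2) = 51.519
Closest: P0 and P1

Closest pair: (24.3, -5.4) and (26.5, 22.8), distance = 28.2857


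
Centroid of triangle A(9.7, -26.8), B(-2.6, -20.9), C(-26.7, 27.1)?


Centroid = ((x_A+x_B+x_C)/3, (y_A+y_B+y_C)/3)
= ((9.7+(-2.6)+(-26.7))/3, ((-26.8)+(-20.9)+27.1)/3)
= (-6.5333, -6.8667)

(-6.5333, -6.8667)


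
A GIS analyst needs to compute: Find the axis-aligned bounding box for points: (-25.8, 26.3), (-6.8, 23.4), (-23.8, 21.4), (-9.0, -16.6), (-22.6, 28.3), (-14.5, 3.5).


x range: [-25.8, -6.8]
y range: [-16.6, 28.3]
Bounding box: (-25.8,-16.6) to (-6.8,28.3)

(-25.8,-16.6) to (-6.8,28.3)


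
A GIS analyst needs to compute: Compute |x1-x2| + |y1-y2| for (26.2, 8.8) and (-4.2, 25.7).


|26.2-(-4.2)| + |8.8-25.7| = 30.4 + 16.9 = 47.3

47.3


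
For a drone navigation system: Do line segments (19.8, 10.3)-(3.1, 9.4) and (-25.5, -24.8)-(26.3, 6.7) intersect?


Cross products: d1=391.23, d2=870.66, d3=545.4, d4=65.97
d1*d2 < 0 and d3*d4 < 0? no

No, they don't intersect


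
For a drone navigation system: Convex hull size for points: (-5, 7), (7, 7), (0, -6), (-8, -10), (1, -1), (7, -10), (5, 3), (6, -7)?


Convex hull vertices (CCW): (-8, -10), (7, -10), (7, 7), (-5, 7)
Count = 4

4


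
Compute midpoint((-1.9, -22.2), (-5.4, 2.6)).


M = (((-1.9)+(-5.4))/2, ((-22.2)+2.6)/2)
= (-3.65, -9.8)

(-3.65, -9.8)


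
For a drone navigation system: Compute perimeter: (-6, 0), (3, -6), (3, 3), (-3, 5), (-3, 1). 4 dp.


Sides: (-6, 0)->(3, -6): sqrt(117) = 10.816654, (3, -6)->(3, 3): sqrt(81) = 9, (3, 3)->(-3, 5): sqrt(40) = 6.324555, (-3, 5)->(-3, 1): sqrt(16) = 4, (-3, 1)->(-6, 0): sqrt(10) = 3.162278
Sum = 33.303487
Perimeter = 33.3035

33.3035


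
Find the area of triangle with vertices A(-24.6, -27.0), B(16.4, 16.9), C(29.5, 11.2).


Area = |x_A(y_B-y_C) + x_B(y_C-y_A) + x_C(y_A-y_B)|/2
= |(-140.22) + 626.48 + (-1295.05)|/2
= 808.79/2 = 404.395

404.395


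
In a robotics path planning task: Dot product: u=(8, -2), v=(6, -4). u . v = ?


u . v = u_x*v_x + u_y*v_y = 8*6 + (-2)*(-4)
= 48 + 8 = 56

56


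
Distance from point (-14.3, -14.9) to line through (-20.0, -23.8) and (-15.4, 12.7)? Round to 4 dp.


|cross product| = 167.11
|line direction| = sqrt(1353.41) = 36.7887
Distance = 167.11/sqrt(1353.41) = 4.5424

4.5424


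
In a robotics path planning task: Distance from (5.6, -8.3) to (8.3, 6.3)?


dx=2.7, dy=14.6
d^2 = 2.7^2 + 14.6^2 = 220.45
d = sqrt(220.45) = 14.8476

14.8476


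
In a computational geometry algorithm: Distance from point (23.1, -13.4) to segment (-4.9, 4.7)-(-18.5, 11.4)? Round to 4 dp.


Project P onto AB: t = 0 (clamped to [0,1])
Closest point on segment: (-4.9, 4.7)
Distance: 33.3408

33.3408


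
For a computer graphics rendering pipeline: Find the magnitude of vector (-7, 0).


|u| = sqrt((-7)^2 + 0^2) = sqrt(49) = 7

7


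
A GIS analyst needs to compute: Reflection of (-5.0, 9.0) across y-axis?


Reflection over y-axis: (x,y) -> (-x,y)
(-5, 9) -> (5, 9)

(5, 9)


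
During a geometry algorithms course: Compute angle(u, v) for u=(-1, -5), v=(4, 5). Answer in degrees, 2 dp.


u.v = -29, |u| = sqrt(26) = 5.099, |v| = sqrt(41) = 6.4031
cos(theta) = u.v/(|u||v|) = -29/sqrt(1066) = -0.888218
theta = acos(-0.888218) = 152.65 degrees

152.65 degrees


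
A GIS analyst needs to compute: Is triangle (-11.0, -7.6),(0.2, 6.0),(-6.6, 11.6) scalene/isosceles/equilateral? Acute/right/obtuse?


Side lengths squared: AB^2=310.4, BC^2=77.6, CA^2=388
Sorted: [77.6, 310.4, 388]
By sides: Scalene, By angles: Right

Scalene, Right


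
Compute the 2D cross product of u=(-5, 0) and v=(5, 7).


u x v = u_x*v_y - u_y*v_x = (-5)*7 - 0*5
= (-35) - 0 = -35

-35


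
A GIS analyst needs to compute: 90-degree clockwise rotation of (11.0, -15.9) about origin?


90° CW: (x,y) -> (y, -x)
(11,-15.9) -> (-15.9, -11)

(-15.9, -11)


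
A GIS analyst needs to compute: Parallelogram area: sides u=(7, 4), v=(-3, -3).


|u x v| = |7*(-3) - 4*(-3)|
= |(-21) - (-12)| = 9

9


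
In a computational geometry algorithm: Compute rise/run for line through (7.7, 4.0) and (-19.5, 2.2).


slope = (y2-y1)/(x2-x1) = (2.2-4)/((-19.5)-7.7) = (-1.8)/(-27.2) = 0.0662

0.0662


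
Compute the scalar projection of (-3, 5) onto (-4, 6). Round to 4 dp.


u.v = 42, |v| = sqrt(52) = 7.2111
Scalar projection = u.v / |v| = 42 / sqrt(52) = 5.8244

5.8244


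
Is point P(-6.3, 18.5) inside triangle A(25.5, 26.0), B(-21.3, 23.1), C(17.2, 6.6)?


Cross products: AB x AP = 258.78, BC x BP = 70.4, CA x CP = 554.67
All same sign? yes

Yes, inside


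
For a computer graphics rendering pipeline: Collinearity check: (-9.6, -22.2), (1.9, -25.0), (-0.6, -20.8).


Cross product: (1.9-(-9.6))*((-20.8)-(-22.2)) - ((-25)-(-22.2))*((-0.6)-(-9.6))
= 41.3

No, not collinear


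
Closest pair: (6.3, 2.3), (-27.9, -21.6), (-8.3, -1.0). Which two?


d(P0,P1) = 41.7235, d(P0,P2) = 14.9683, d(P1,P2) = 28.4345
Closest: P0 and P2

Closest pair: (6.3, 2.3) and (-8.3, -1.0), distance = 14.9683


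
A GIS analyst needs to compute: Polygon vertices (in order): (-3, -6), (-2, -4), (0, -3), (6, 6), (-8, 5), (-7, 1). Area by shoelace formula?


Shoelace sum: ((-3)*(-4) - (-2)*(-6)) + ((-2)*(-3) - 0*(-4)) + (0*6 - 6*(-3)) + (6*5 - (-8)*6) + ((-8)*1 - (-7)*5) + ((-7)*(-6) - (-3)*1)
= 174
Area = |174|/2 = 87

87


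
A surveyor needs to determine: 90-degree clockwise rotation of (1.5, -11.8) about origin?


90° CW: (x,y) -> (y, -x)
(1.5,-11.8) -> (-11.8, -1.5)

(-11.8, -1.5)


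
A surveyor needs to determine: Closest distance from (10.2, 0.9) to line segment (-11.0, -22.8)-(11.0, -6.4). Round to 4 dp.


Project P onto AB: t = 1 (clamped to [0,1])
Closest point on segment: (11, -6.4)
Distance: 7.3437

7.3437


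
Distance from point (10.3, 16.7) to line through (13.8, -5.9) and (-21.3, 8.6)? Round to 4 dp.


|cross product| = 742.51
|line direction| = sqrt(1442.26) = 37.9771
Distance = 742.51/sqrt(1442.26) = 19.5515

19.5515


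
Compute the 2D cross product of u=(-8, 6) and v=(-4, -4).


u x v = u_x*v_y - u_y*v_x = (-8)*(-4) - 6*(-4)
= 32 - (-24) = 56

56


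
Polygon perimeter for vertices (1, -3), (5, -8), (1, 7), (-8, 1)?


Sides: (1, -3)->(5, -8): sqrt(41) = 6.403124, (5, -8)->(1, 7): sqrt(241) = 15.524175, (1, 7)->(-8, 1): sqrt(117) = 10.816654, (-8, 1)->(1, -3): sqrt(97) = 9.848858
Sum = 42.592811
Perimeter = 42.5928

42.5928


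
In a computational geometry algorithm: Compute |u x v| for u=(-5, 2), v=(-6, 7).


|u x v| = |(-5)*7 - 2*(-6)|
= |(-35) - (-12)| = 23

23


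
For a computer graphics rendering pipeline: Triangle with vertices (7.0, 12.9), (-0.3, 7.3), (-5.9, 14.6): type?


Side lengths squared: AB^2=84.65, BC^2=84.65, CA^2=169.3
Sorted: [84.65, 84.65, 169.3]
By sides: Isosceles, By angles: Right

Isosceles, Right


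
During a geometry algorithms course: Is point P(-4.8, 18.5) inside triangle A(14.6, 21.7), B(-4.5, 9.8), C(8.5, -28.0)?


Cross products: AB x AP = -169.74, BC x BP = 101.76, CA x CP = 944.66
All same sign? no

No, outside
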